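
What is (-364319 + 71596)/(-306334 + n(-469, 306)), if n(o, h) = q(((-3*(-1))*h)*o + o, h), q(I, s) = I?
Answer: 292723/737345 ≈ 0.39700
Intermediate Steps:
n(o, h) = o + 3*h*o (n(o, h) = ((-3*(-1))*h)*o + o = (3*h)*o + o = 3*h*o + o = o + 3*h*o)
(-364319 + 71596)/(-306334 + n(-469, 306)) = (-364319 + 71596)/(-306334 - 469*(1 + 3*306)) = -292723/(-306334 - 469*(1 + 918)) = -292723/(-306334 - 469*919) = -292723/(-306334 - 431011) = -292723/(-737345) = -292723*(-1/737345) = 292723/737345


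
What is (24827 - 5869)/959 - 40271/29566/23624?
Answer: 13241502254383/669830029456 ≈ 19.768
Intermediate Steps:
(24827 - 5869)/959 - 40271/29566/23624 = 18958*(1/959) - 40271*1/29566*(1/23624) = 18958/959 - 40271/29566*1/23624 = 18958/959 - 40271/698467184 = 13241502254383/669830029456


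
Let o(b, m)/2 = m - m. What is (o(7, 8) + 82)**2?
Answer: 6724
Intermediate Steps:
o(b, m) = 0 (o(b, m) = 2*(m - m) = 2*0 = 0)
(o(7, 8) + 82)**2 = (0 + 82)**2 = 82**2 = 6724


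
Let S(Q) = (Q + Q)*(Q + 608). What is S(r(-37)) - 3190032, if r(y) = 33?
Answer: -3147726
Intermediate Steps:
S(Q) = 2*Q*(608 + Q) (S(Q) = (2*Q)*(608 + Q) = 2*Q*(608 + Q))
S(r(-37)) - 3190032 = 2*33*(608 + 33) - 3190032 = 2*33*641 - 3190032 = 42306 - 3190032 = -3147726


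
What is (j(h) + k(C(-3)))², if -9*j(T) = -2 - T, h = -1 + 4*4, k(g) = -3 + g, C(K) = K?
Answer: 1369/81 ≈ 16.901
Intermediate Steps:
h = 15 (h = -1 + 16 = 15)
j(T) = 2/9 + T/9 (j(T) = -(-2 - T)/9 = 2/9 + T/9)
(j(h) + k(C(-3)))² = ((2/9 + (⅑)*15) + (-3 - 3))² = ((2/9 + 5/3) - 6)² = (17/9 - 6)² = (-37/9)² = 1369/81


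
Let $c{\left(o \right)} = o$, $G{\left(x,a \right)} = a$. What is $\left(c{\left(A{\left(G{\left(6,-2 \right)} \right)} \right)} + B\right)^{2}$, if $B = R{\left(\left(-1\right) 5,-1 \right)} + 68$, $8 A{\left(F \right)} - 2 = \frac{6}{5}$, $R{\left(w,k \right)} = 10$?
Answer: $\frac{153664}{25} \approx 6146.6$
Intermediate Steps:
$A{\left(F \right)} = \frac{2}{5}$ ($A{\left(F \right)} = \frac{1}{4} + \frac{6 \cdot \frac{1}{5}}{8} = \frac{1}{4} + \frac{1}{8} \cdot \frac{6}{5} = \frac{1}{4} + \frac{3}{20} = \frac{2}{5}$)
$B = 78$ ($B = 10 + 68 = 78$)
$\left(c{\left(A{\left(G{\left(6,-2 \right)} \right)} \right)} + B\right)^{2} = \left(\frac{2}{5} + 78\right)^{2} = \left(\frac{392}{5}\right)^{2} = \frac{153664}{25}$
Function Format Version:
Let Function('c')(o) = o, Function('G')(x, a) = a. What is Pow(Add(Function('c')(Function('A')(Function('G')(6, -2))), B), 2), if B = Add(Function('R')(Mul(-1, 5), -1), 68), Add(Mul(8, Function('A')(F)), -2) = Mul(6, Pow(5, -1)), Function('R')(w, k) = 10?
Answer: Rational(153664, 25) ≈ 6146.6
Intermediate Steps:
Function('A')(F) = Rational(2, 5) (Function('A')(F) = Add(Rational(1, 4), Mul(Rational(1, 8), Mul(6, Pow(5, -1)))) = Add(Rational(1, 4), Mul(Rational(1, 8), Mul(6, Rational(1, 5)))) = Add(Rational(1, 4), Mul(Rational(1, 8), Rational(6, 5))) = Add(Rational(1, 4), Rational(3, 20)) = Rational(2, 5))
B = 78 (B = Add(10, 68) = 78)
Pow(Add(Function('c')(Function('A')(Function('G')(6, -2))), B), 2) = Pow(Add(Rational(2, 5), 78), 2) = Pow(Rational(392, 5), 2) = Rational(153664, 25)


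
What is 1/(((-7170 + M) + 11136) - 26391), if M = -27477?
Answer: -1/49902 ≈ -2.0039e-5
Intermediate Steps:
1/(((-7170 + M) + 11136) - 26391) = 1/(((-7170 - 27477) + 11136) - 26391) = 1/((-34647 + 11136) - 26391) = 1/(-23511 - 26391) = 1/(-49902) = -1/49902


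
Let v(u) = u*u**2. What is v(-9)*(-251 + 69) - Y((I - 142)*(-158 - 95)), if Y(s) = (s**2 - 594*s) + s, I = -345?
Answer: -15107753720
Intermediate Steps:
v(u) = u**3
Y(s) = s**2 - 593*s
v(-9)*(-251 + 69) - Y((I - 142)*(-158 - 95)) = (-9)**3*(-251 + 69) - (-345 - 142)*(-158 - 95)*(-593 + (-345 - 142)*(-158 - 95)) = -729*(-182) - (-487*(-253))*(-593 - 487*(-253)) = 132678 - 123211*(-593 + 123211) = 132678 - 123211*122618 = 132678 - 1*15107886398 = 132678 - 15107886398 = -15107753720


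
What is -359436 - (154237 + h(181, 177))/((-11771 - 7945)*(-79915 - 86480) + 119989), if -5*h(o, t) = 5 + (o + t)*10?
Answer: -1179224620605244/3280763809 ≈ -3.5944e+5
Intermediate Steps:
h(o, t) = -1 - 2*o - 2*t (h(o, t) = -(5 + (o + t)*10)/5 = -(5 + (10*o + 10*t))/5 = -(5 + 10*o + 10*t)/5 = -1 - 2*o - 2*t)
-359436 - (154237 + h(181, 177))/((-11771 - 7945)*(-79915 - 86480) + 119989) = -359436 - (154237 + (-1 - 2*181 - 2*177))/((-11771 - 7945)*(-79915 - 86480) + 119989) = -359436 - (154237 + (-1 - 362 - 354))/(-19716*(-166395) + 119989) = -359436 - (154237 - 717)/(3280643820 + 119989) = -359436 - 153520/3280763809 = -1179224620605244/3280763809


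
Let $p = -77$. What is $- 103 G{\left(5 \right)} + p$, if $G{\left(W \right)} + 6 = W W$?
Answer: $-2034$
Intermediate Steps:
$G{\left(W \right)} = -6 + W^{2}$ ($G{\left(W \right)} = -6 + W W = -6 + W^{2}$)
$- 103 G{\left(5 \right)} + p = - 103 \left(-6 + 5^{2}\right) - 77 = - 103 \left(-6 + 25\right) - 77 = \left(-103\right) 19 - 77 = -1957 - 77 = -2034$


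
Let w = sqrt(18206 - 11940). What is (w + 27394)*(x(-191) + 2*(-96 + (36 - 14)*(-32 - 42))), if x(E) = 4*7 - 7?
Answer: -93879238 - 3427*sqrt(6266) ≈ -9.4151e+7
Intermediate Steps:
w = sqrt(6266) ≈ 79.158
x(E) = 21 (x(E) = 28 - 7 = 21)
(w + 27394)*(x(-191) + 2*(-96 + (36 - 14)*(-32 - 42))) = (sqrt(6266) + 27394)*(21 + 2*(-96 + (36 - 14)*(-32 - 42))) = (27394 + sqrt(6266))*(21 + 2*(-96 + 22*(-74))) = (27394 + sqrt(6266))*(21 + 2*(-96 - 1628)) = (27394 + sqrt(6266))*(21 + 2*(-1724)) = (27394 + sqrt(6266))*(21 - 3448) = (27394 + sqrt(6266))*(-3427) = -93879238 - 3427*sqrt(6266)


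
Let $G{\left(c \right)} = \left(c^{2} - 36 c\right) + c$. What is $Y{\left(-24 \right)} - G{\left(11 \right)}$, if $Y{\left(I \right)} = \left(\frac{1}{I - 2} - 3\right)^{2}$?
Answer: $\frac{184705}{676} \approx 273.23$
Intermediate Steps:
$G{\left(c \right)} = c^{2} - 35 c$
$Y{\left(I \right)} = \left(-3 + \frac{1}{-2 + I}\right)^{2}$ ($Y{\left(I \right)} = \left(\frac{1}{-2 + I} - 3\right)^{2} = \left(-3 + \frac{1}{-2 + I}\right)^{2}$)
$Y{\left(-24 \right)} - G{\left(11 \right)} = \frac{\left(-7 + 3 \left(-24\right)\right)^{2}}{\left(-2 - 24\right)^{2}} - 11 \left(-35 + 11\right) = \frac{\left(-7 - 72\right)^{2}}{676} - 11 \left(-24\right) = \left(-79\right)^{2} \cdot \frac{1}{676} - -264 = 6241 \cdot \frac{1}{676} + 264 = \frac{6241}{676} + 264 = \frac{184705}{676}$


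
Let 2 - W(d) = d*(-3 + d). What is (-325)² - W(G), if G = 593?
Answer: 455493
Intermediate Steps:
W(d) = 2 - d*(-3 + d)
(-325)² - W(G) = (-325)² - (2 - 1*593² + 3*593) = 105625 - (2 - 1*351649 + 1779) = 105625 - (2 - 351649 + 1779) = 105625 - 1*(-349868) = 105625 + 349868 = 455493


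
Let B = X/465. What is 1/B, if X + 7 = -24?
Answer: -15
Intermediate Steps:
X = -31 (X = -7 - 24 = -31)
B = -1/15 (B = -31/465 = -31*1/465 = -1/15 ≈ -0.066667)
1/B = 1/(-1/15) = -15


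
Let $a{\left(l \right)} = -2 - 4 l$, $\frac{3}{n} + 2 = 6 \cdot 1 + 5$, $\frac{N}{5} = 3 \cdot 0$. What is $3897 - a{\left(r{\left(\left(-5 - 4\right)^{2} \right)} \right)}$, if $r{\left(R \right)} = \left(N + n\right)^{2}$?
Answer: $\frac{35095}{9} \approx 3899.4$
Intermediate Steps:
$N = 0$ ($N = 5 \cdot 3 \cdot 0 = 5 \cdot 0 = 0$)
$n = \frac{1}{3}$ ($n = \frac{3}{-2 + \left(6 \cdot 1 + 5\right)} = \frac{3}{-2 + \left(6 + 5\right)} = \frac{3}{-2 + 11} = \frac{3}{9} = 3 \cdot \frac{1}{9} = \frac{1}{3} \approx 0.33333$)
$r{\left(R \right)} = \frac{1}{9}$ ($r{\left(R \right)} = \left(0 + \frac{1}{3}\right)^{2} = \left(\frac{1}{3}\right)^{2} = \frac{1}{9}$)
$3897 - a{\left(r{\left(\left(-5 - 4\right)^{2} \right)} \right)} = 3897 - \left(-2 - \frac{4}{9}\right) = 3897 - - \frac{22}{9} = 3897 + \frac{22}{9} = \frac{35095}{9}$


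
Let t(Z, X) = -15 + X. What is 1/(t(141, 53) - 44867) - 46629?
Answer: -2090331442/44829 ≈ -46629.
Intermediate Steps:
1/(t(141, 53) - 44867) - 46629 = 1/((-15 + 53) - 44867) - 46629 = 1/(38 - 44867) - 46629 = 1/(-44829) - 46629 = -1/44829 - 46629 = -2090331442/44829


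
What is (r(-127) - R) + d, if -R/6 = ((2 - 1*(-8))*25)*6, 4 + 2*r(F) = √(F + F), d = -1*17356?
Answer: -8358 + I*√254/2 ≈ -8358.0 + 7.9687*I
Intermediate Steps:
d = -17356
r(F) = -2 + √2*√F/2 (r(F) = -2 + √(F + F)/2 = -2 + √(2*F)/2 = -2 + (√2*√F)/2 = -2 + √2*√F/2)
R = -9000 (R = -6*(2 - 1*(-8))*25*6 = -6*(2 + 8)*25*6 = -6*10*25*6 = -1500*6 = -6*1500 = -9000)
(r(-127) - R) + d = ((-2 + √2*√(-127)/2) - 1*(-9000)) - 17356 = ((-2 + √2*(I*√127)/2) + 9000) - 17356 = ((-2 + I*√254/2) + 9000) - 17356 = (8998 + I*√254/2) - 17356 = -8358 + I*√254/2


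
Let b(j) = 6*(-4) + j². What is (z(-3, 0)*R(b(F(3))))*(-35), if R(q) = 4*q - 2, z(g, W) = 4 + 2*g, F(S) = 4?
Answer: -2380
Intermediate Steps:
b(j) = -24 + j²
R(q) = -2 + 4*q
(z(-3, 0)*R(b(F(3))))*(-35) = ((4 + 2*(-3))*(-2 + 4*(-24 + 4²)))*(-35) = ((4 - 6)*(-2 + 4*(-24 + 16)))*(-35) = -2*(-2 + 4*(-8))*(-35) = -2*(-2 - 32)*(-35) = -2*(-34)*(-35) = 68*(-35) = -2380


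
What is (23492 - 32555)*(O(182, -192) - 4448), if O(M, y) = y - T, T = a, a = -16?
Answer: 41907312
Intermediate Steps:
T = -16
O(M, y) = 16 + y (O(M, y) = y - 1*(-16) = y + 16 = 16 + y)
(23492 - 32555)*(O(182, -192) - 4448) = (23492 - 32555)*((16 - 192) - 4448) = -9063*(-176 - 4448) = -9063*(-4624) = 41907312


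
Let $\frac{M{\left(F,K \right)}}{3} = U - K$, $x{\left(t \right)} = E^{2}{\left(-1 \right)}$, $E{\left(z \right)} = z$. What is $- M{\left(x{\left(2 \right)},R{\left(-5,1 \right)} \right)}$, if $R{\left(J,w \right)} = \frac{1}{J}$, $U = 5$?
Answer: $- \frac{78}{5} \approx -15.6$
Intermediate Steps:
$x{\left(t \right)} = 1$ ($x{\left(t \right)} = \left(-1\right)^{2} = 1$)
$M{\left(F,K \right)} = 15 - 3 K$ ($M{\left(F,K \right)} = 3 \left(5 - K\right) = 15 - 3 K$)
$- M{\left(x{\left(2 \right)},R{\left(-5,1 \right)} \right)} = - (15 - \frac{3}{-5}) = - (15 - - \frac{3}{5}) = - (15 + \frac{3}{5}) = \left(-1\right) \frac{78}{5} = - \frac{78}{5}$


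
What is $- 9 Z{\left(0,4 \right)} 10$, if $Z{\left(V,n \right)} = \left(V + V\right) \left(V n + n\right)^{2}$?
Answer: $0$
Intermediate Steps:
$Z{\left(V,n \right)} = 2 V \left(n + V n\right)^{2}$
$- 9 Z{\left(0,4 \right)} 10 = - 9 \cdot 2 \cdot 0 \cdot 4^{2} \left(1 + 0\right)^{2} \cdot 10 = - 9 \cdot 2 \cdot 0 \cdot 16 \cdot 1^{2} \cdot 10 = - 9 \cdot 2 \cdot 0 \cdot 16 \cdot 1 \cdot 10 = \left(-9\right) 0 \cdot 10 = 0 \cdot 10 = 0$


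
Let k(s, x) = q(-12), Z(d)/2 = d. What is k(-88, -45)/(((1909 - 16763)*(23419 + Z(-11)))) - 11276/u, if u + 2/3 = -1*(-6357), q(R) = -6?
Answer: -1959425077175/1104536985937 ≈ -1.7740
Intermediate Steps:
Z(d) = 2*d
k(s, x) = -6
u = 19069/3 (u = -⅔ - 1*(-6357) = -⅔ + 6357 = 19069/3 ≈ 6356.3)
k(-88, -45)/(((1909 - 16763)*(23419 + Z(-11)))) - 11276/u = -6*1/((1909 - 16763)*(23419 + 2*(-11))) - 11276/19069/3 = -6*(-1/(14854*(23419 - 22))) - 11276*3/19069 = -6/((-14854*23397)) - 33828/19069 = -6/(-347539038) - 33828/19069 = -6*(-1/347539038) - 33828/19069 = 1/57923173 - 33828/19069 = -1959425077175/1104536985937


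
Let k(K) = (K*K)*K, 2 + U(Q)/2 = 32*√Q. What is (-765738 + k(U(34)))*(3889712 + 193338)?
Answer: -9950270358500 + 36404343142400*√34 ≈ 2.0232e+14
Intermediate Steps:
U(Q) = -4 + 64*√Q (U(Q) = -4 + 2*(32*√Q) = -4 + 64*√Q)
k(K) = K³ (k(K) = K²*K = K³)
(-765738 + k(U(34)))*(3889712 + 193338) = (-765738 + (-4 + 64*√34)³)*(3889712 + 193338) = (-765738 + (-4 + 64*√34)³)*4083050 = -3126546540900 + 4083050*(-4 + 64*√34)³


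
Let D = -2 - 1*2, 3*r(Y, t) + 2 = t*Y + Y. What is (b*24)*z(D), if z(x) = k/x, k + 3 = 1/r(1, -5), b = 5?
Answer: 105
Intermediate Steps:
r(Y, t) = -⅔ + Y/3 + Y*t/3 (r(Y, t) = -⅔ + (t*Y + Y)/3 = -⅔ + (Y*t + Y)/3 = -⅔ + (Y + Y*t)/3 = -⅔ + (Y/3 + Y*t/3) = -⅔ + Y/3 + Y*t/3)
D = -4 (D = -2 - 2 = -4)
k = -7/2 (k = -3 + 1/(-⅔ + (⅓)*1 + (⅓)*1*(-5)) = -3 + 1/(-⅔ + ⅓ - 5/3) = -3 + 1/(-2) = -3 + 1*(-½) = -3 - ½ = -7/2 ≈ -3.5000)
z(x) = -7/(2*x)
(b*24)*z(D) = (5*24)*(-7/2/(-4)) = 120*(-7/2*(-¼)) = 120*(7/8) = 105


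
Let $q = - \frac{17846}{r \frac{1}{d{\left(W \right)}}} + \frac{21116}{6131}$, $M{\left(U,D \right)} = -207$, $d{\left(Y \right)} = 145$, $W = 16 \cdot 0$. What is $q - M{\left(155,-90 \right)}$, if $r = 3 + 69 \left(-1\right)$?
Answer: $\frac{7975080074}{202323} \approx 39418.0$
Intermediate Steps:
$r = -66$ ($r = 3 - 69 = -66$)
$W = 0$
$q = \frac{7933199213}{202323}$ ($q = - \frac{17846}{\left(-66\right) \frac{1}{145}} + \frac{21116}{6131} = - \frac{17846}{\left(-66\right) \frac{1}{145}} + 21116 \cdot \frac{1}{6131} = - \frac{17846}{- \frac{66}{145}} + \frac{21116}{6131} = \left(-17846\right) \left(- \frac{145}{66}\right) + \frac{21116}{6131} = \frac{1293835}{33} + \frac{21116}{6131} = \frac{7933199213}{202323} \approx 39211.0$)
$q - M{\left(155,-90 \right)} = \frac{7933199213}{202323} - -207 = \frac{7933199213}{202323} + 207 = \frac{7975080074}{202323}$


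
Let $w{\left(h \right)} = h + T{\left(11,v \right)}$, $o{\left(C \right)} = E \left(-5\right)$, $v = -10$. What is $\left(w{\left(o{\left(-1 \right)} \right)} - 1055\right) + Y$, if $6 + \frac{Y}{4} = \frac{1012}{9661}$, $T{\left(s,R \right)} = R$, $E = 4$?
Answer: $- \frac{10710001}{9661} \approx -1108.6$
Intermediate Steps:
$o{\left(C \right)} = -20$ ($o{\left(C \right)} = 4 \left(-5\right) = -20$)
$Y = - \frac{227816}{9661}$ ($Y = -24 + 4 \cdot \frac{1012}{9661} = -24 + \frac{4048}{9661} = - \frac{227816}{9661} \approx -23.581$)
$w{\left(h \right)} = -10 + h$ ($w{\left(h \right)} = h - 10 = -10 + h$)
$\left(w{\left(o{\left(-1 \right)} \right)} - 1055\right) + Y = \left(\left(-10 - 20\right) - 1055\right) - \frac{227816}{9661} = \left(-30 - 1055\right) - \frac{227816}{9661} = -1085 - \frac{227816}{9661} = - \frac{10710001}{9661}$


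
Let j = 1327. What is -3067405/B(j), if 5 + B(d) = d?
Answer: -3067405/1322 ≈ -2320.3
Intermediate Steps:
B(d) = -5 + d
-3067405/B(j) = -3067405/(-5 + 1327) = -3067405/1322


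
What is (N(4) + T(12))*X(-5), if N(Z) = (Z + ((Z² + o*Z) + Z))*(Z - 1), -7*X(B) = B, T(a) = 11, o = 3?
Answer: 85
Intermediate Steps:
X(B) = -B/7
N(Z) = (-1 + Z)*(Z² + 5*Z) (N(Z) = (Z + ((Z² + 3*Z) + Z))*(Z - 1) = (Z + (Z² + 4*Z))*(-1 + Z) = (Z² + 5*Z)*(-1 + Z) = (-1 + Z)*(Z² + 5*Z))
(N(4) + T(12))*X(-5) = (4*(-5 + 4² + 4*4) + 11)*(-⅐*(-5)) = (4*(-5 + 16 + 16) + 11)*(5/7) = (4*27 + 11)*(5/7) = (108 + 11)*(5/7) = 119*(5/7) = 85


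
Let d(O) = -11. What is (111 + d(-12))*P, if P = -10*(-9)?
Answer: 9000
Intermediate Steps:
P = 90
(111 + d(-12))*P = (111 - 11)*90 = 100*90 = 9000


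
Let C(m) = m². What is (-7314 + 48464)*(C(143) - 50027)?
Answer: -1217134700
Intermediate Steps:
(-7314 + 48464)*(C(143) - 50027) = (-7314 + 48464)*(143² - 50027) = 41150*(20449 - 50027) = 41150*(-29578) = -1217134700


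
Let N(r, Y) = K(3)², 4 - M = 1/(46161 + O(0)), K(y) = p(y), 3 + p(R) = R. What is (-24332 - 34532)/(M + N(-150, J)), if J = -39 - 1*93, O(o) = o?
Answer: -2717221104/184643 ≈ -14716.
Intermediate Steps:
p(R) = -3 + R
K(y) = -3 + y
M = 184643/46161 (M = 4 - 1/(46161 + 0) = 4 - 1/46161 = 184643/46161 ≈ 4.0000)
J = -132 (J = -39 - 93 = -132)
N(r, Y) = 0 (N(r, Y) = (-3 + 3)² = 0² = 0)
(-24332 - 34532)/(M + N(-150, J)) = (-24332 - 34532)/(184643/46161 + 0) = -58864/184643/46161 = -58864*46161/184643 = -2717221104/184643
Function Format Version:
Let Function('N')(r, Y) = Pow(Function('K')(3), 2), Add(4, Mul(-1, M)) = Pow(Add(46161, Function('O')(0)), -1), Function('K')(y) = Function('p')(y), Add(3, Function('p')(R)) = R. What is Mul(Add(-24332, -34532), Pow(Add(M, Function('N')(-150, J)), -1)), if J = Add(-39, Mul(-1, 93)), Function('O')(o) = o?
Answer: Rational(-2717221104, 184643) ≈ -14716.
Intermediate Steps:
Function('p')(R) = Add(-3, R)
Function('K')(y) = Add(-3, y)
M = Rational(184643, 46161) (M = Add(4, Mul(-1, Pow(Add(46161, 0), -1))) = Add(4, Mul(-1, Pow(46161, -1))) = Add(4, Mul(-1, Rational(1, 46161))) = Add(4, Rational(-1, 46161)) = Rational(184643, 46161) ≈ 4.0000)
J = -132 (J = Add(-39, -93) = -132)
Function('N')(r, Y) = 0 (Function('N')(r, Y) = Pow(Add(-3, 3), 2) = Pow(0, 2) = 0)
Mul(Add(-24332, -34532), Pow(Add(M, Function('N')(-150, J)), -1)) = Mul(Add(-24332, -34532), Pow(Add(Rational(184643, 46161), 0), -1)) = Mul(-58864, Pow(Rational(184643, 46161), -1)) = Mul(-58864, Rational(46161, 184643)) = Rational(-2717221104, 184643)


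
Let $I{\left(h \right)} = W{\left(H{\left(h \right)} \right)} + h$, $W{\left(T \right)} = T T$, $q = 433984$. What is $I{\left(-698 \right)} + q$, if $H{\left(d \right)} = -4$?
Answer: $433302$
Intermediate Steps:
$W{\left(T \right)} = T^{2}$
$I{\left(h \right)} = 16 + h$ ($I{\left(h \right)} = \left(-4\right)^{2} + h = 16 + h$)
$I{\left(-698 \right)} + q = \left(16 - 698\right) + 433984 = -682 + 433984 = 433302$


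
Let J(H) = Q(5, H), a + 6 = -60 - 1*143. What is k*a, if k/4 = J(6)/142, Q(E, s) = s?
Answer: -2508/71 ≈ -35.324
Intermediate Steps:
a = -209 (a = -6 + (-60 - 1*143) = -6 + (-60 - 143) = -6 - 203 = -209)
J(H) = H
k = 12/71 (k = 4*(6/142) = 4*(6*(1/142)) = 4*(3/71) = 12/71 ≈ 0.16901)
k*a = (12/71)*(-209) = -2508/71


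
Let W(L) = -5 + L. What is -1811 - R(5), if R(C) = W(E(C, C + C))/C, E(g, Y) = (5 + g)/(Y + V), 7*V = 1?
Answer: -128524/71 ≈ -1810.2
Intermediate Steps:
V = ⅐ (V = (⅐)*1 = ⅐ ≈ 0.14286)
E(g, Y) = (5 + g)/(⅐ + Y) (E(g, Y) = (5 + g)/(Y + ⅐) = (5 + g)/(⅐ + Y))
R(C) = (-5 + 7*(5 + C)/(1 + 14*C))/C (R(C) = (-5 + 7*(5 + C)/(1 + 7*(C + C)))/C = (-5 + 7*(5 + C)/(1 + 7*(2*C)))/C = (-5 + 7*(5 + C)/(1 + 14*C))/C)
-1811 - R(5) = -1811 - 3*(10 - 21*5)/(5*(1 + 14*5)) = -1811 - 3*(10 - 105)/(5*(1 + 70)) = -1811 - 3*(-95)/(5*71) = -1811 - 1*(-57/71) = -1811 + 57/71 = -128524/71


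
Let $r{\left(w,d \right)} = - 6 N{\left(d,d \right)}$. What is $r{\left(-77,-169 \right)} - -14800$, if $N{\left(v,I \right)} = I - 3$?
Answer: $15832$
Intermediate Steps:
$N{\left(v,I \right)} = -3 + I$
$r{\left(w,d \right)} = 18 - 6 d$ ($r{\left(w,d \right)} = - 6 \left(-3 + d\right) = 18 - 6 d$)
$r{\left(-77,-169 \right)} - -14800 = \left(18 - -1014\right) - -14800 = \left(18 + 1014\right) + 14800 = 1032 + 14800 = 15832$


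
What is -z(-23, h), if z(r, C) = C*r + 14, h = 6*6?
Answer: 814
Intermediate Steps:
h = 36
z(r, C) = 14 + C*r
-z(-23, h) = -(14 + 36*(-23)) = -(14 - 828) = -1*(-814) = 814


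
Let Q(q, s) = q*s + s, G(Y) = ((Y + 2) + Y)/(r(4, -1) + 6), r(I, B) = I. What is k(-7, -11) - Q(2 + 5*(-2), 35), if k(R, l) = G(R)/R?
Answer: 8581/35 ≈ 245.17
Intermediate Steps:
G(Y) = 1/5 + Y/5 (G(Y) = ((Y + 2) + Y)/(4 + 6) = ((2 + Y) + Y)/10 = (2 + 2*Y)*(1/10) = 1/5 + Y/5)
k(R, l) = (1/5 + R/5)/R
Q(q, s) = s + q*s
k(-7, -11) - Q(2 + 5*(-2), 35) = (1/5)*(1 - 7)/(-7) - 35*(1 + (2 + 5*(-2))) = (1/5)*(-1/7)*(-6) - 35*(1 + (2 - 10)) = 6/35 - 35*(1 - 8) = 6/35 - 35*(-7) = 6/35 - 1*(-245) = 6/35 + 245 = 8581/35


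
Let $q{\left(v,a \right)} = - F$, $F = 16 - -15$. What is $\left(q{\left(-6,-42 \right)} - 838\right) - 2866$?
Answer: $-3735$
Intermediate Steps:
$F = 31$ ($F = 16 + 15 = 31$)
$q{\left(v,a \right)} = -31$ ($q{\left(v,a \right)} = \left(-1\right) 31 = -31$)
$\left(q{\left(-6,-42 \right)} - 838\right) - 2866 = \left(-31 - 838\right) - 2866 = -869 - 2866 = -3735$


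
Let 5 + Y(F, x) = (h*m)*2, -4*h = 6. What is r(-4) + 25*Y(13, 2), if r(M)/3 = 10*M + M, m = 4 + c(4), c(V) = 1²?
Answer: -632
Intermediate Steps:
h = -3/2 (h = -¼*6 = -3/2 ≈ -1.5000)
c(V) = 1
m = 5 (m = 4 + 1 = 5)
r(M) = 33*M (r(M) = 3*(10*M + M) = 3*(11*M) = 33*M)
Y(F, x) = -20 (Y(F, x) = -5 - 3/2*5*2 = -5 - 15/2*2 = -5 - 15 = -20)
r(-4) + 25*Y(13, 2) = 33*(-4) + 25*(-20) = -132 - 500 = -632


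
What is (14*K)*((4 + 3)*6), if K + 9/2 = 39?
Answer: 20286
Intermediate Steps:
K = 69/2 (K = -9/2 + 39 = 69/2 ≈ 34.500)
(14*K)*((4 + 3)*6) = (14*(69/2))*((4 + 3)*6) = 483*(7*6) = 483*42 = 20286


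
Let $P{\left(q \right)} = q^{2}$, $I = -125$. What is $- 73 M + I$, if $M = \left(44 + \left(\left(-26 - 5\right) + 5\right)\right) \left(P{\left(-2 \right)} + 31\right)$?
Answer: $-46115$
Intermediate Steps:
$M = 630$ ($M = \left(44 + \left(\left(-26 - 5\right) + 5\right)\right) \left(\left(-2\right)^{2} + 31\right) = \left(44 + \left(-31 + 5\right)\right) \left(4 + 31\right) = \left(44 - 26\right) 35 = 18 \cdot 35 = 630$)
$- 73 M + I = \left(-73\right) 630 - 125 = -45990 - 125 = -46115$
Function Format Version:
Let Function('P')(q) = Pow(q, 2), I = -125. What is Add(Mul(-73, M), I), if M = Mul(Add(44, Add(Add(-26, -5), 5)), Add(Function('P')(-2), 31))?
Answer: -46115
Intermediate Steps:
M = 630 (M = Mul(Add(44, Add(Add(-26, -5), 5)), Add(Pow(-2, 2), 31)) = Mul(Add(44, Add(-31, 5)), Add(4, 31)) = Mul(Add(44, -26), 35) = Mul(18, 35) = 630)
Add(Mul(-73, M), I) = Add(Mul(-73, 630), -125) = Add(-45990, -125) = -46115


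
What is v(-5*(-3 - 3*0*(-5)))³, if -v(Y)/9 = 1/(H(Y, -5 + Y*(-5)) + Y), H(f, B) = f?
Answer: -27/1000 ≈ -0.027000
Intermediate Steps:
v(Y) = -9/(2*Y) (v(Y) = -9/(Y + Y) = -9*1/(2*Y) = -9/(2*Y))
v(-5*(-3 - 3*0*(-5)))³ = (-9*(-1/(5*(-3 - 3*0*(-5))))/2)³ = (-9*(-1/(5*(-3 + 0*(-5))))/2)³ = (-9*(-1/(5*(-3 + 0)))/2)³ = (-9/(2*((-5*(-3)))))³ = (-9/2/15)³ = (-9/2*1/15)³ = (-3/10)³ = -27/1000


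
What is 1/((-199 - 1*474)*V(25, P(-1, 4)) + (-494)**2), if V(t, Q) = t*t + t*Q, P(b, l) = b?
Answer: -1/159764 ≈ -6.2592e-6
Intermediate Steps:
V(t, Q) = t**2 + Q*t
1/((-199 - 1*474)*V(25, P(-1, 4)) + (-494)**2) = 1/((-199 - 1*474)*(25*(-1 + 25)) + (-494)**2) = 1/((-199 - 474)*(25*24) + 244036) = 1/(-673*600 + 244036) = 1/(-403800 + 244036) = 1/(-159764) = -1/159764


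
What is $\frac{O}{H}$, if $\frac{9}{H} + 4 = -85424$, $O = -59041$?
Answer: $560417172$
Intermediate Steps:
$H = - \frac{1}{9492}$ ($H = \frac{9}{-4 - 85424} = \frac{9}{-85428} = 9 \left(- \frac{1}{85428}\right) = - \frac{1}{9492} \approx -0.00010535$)
$\frac{O}{H} = - \frac{59041}{- \frac{1}{9492}} = \left(-59041\right) \left(-9492\right) = 560417172$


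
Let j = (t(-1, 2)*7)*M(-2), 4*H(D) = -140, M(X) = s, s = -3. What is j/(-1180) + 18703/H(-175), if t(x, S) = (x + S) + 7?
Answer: -1103183/2065 ≈ -534.23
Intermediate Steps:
t(x, S) = 7 + S + x (t(x, S) = (S + x) + 7 = 7 + S + x)
M(X) = -3
H(D) = -35 (H(D) = (¼)*(-140) = -35)
j = -168 (j = ((7 + 2 - 1)*7)*(-3) = (8*7)*(-3) = 56*(-3) = -168)
j/(-1180) + 18703/H(-175) = -168/(-1180) + 18703/(-35) = -168*(-1/1180) + 18703*(-1/35) = 42/295 - 18703/35 = -1103183/2065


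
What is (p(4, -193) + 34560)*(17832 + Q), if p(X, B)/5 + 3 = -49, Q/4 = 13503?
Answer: 2464249200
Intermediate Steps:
Q = 54012 (Q = 4*13503 = 54012)
p(X, B) = -260 (p(X, B) = -15 + 5*(-49) = -15 - 245 = -260)
(p(4, -193) + 34560)*(17832 + Q) = (-260 + 34560)*(17832 + 54012) = 34300*71844 = 2464249200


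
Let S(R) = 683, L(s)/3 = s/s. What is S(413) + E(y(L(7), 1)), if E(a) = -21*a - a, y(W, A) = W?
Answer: 617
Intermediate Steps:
L(s) = 3 (L(s) = 3*(s/s) = 3*1 = 3)
E(a) = -22*a
S(413) + E(y(L(7), 1)) = 683 - 22*3 = 683 - 66 = 617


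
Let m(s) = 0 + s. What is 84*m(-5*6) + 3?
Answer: -2517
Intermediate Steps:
m(s) = s
84*m(-5*6) + 3 = 84*(-5*6) + 3 = 84*(-30) + 3 = -2520 + 3 = -2517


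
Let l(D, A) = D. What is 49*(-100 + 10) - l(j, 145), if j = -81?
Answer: -4329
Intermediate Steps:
49*(-100 + 10) - l(j, 145) = 49*(-100 + 10) - 1*(-81) = 49*(-90) + 81 = -4410 + 81 = -4329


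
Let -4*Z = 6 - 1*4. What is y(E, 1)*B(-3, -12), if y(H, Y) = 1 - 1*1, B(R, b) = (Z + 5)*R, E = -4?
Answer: 0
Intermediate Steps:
Z = -½ (Z = -(6 - 1*4)/4 = -(6 - 4)/4 = -¼*2 = -½ ≈ -0.50000)
B(R, b) = 9*R/2 (B(R, b) = (-½ + 5)*R = 9*R/2)
y(H, Y) = 0 (y(H, Y) = 1 - 1 = 0)
y(E, 1)*B(-3, -12) = 0*((9/2)*(-3)) = 0*(-27/2) = 0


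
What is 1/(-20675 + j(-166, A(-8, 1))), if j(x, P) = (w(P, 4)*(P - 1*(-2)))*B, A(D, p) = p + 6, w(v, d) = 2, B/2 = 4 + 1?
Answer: -1/20495 ≈ -4.8792e-5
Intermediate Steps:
B = 10 (B = 2*(4 + 1) = 2*5 = 10)
A(D, p) = 6 + p
j(x, P) = 40 + 20*P (j(x, P) = (2*(P - 1*(-2)))*10 = (2*(P + 2))*10 = (2*(2 + P))*10 = (4 + 2*P)*10 = 40 + 20*P)
1/(-20675 + j(-166, A(-8, 1))) = 1/(-20675 + (40 + 20*(6 + 1))) = 1/(-20675 + (40 + 20*7)) = 1/(-20675 + (40 + 140)) = 1/(-20675 + 180) = 1/(-20495) = -1/20495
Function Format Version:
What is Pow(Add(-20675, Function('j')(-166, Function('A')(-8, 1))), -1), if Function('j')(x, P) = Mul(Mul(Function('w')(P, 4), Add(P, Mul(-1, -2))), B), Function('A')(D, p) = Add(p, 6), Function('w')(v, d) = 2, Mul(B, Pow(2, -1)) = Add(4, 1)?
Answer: Rational(-1, 20495) ≈ -4.8792e-5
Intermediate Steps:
B = 10 (B = Mul(2, Add(4, 1)) = Mul(2, 5) = 10)
Function('A')(D, p) = Add(6, p)
Function('j')(x, P) = Add(40, Mul(20, P)) (Function('j')(x, P) = Mul(Mul(2, Add(P, Mul(-1, -2))), 10) = Mul(Mul(2, Add(P, 2)), 10) = Mul(Mul(2, Add(2, P)), 10) = Mul(Add(4, Mul(2, P)), 10) = Add(40, Mul(20, P)))
Pow(Add(-20675, Function('j')(-166, Function('A')(-8, 1))), -1) = Pow(Add(-20675, Add(40, Mul(20, Add(6, 1)))), -1) = Pow(Add(-20675, Add(40, Mul(20, 7))), -1) = Pow(Add(-20675, Add(40, 140)), -1) = Pow(Add(-20675, 180), -1) = Pow(-20495, -1) = Rational(-1, 20495)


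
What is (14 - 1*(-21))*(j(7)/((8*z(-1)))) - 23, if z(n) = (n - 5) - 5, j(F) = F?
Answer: -2269/88 ≈ -25.784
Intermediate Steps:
z(n) = -10 + n (z(n) = (-5 + n) - 5 = -10 + n)
(14 - 1*(-21))*(j(7)/((8*z(-1)))) - 23 = (14 - 1*(-21))*(7/((8*(-10 - 1)))) - 23 = (14 + 21)*(7/((8*(-11)))) - 23 = 35*(7/(-88)) - 23 = 35*(7*(-1/88)) - 23 = 35*(-7/88) - 23 = -245/88 - 23 = -2269/88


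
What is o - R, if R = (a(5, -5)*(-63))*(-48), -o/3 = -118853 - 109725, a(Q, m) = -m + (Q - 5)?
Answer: 670614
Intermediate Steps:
a(Q, m) = -5 + Q - m (a(Q, m) = -m + (-5 + Q) = -5 + Q - m)
o = 685734 (o = -3*(-118853 - 109725) = -3*(-228578) = 685734)
R = 15120 (R = ((-5 + 5 - 1*(-5))*(-63))*(-48) = ((-5 + 5 + 5)*(-63))*(-48) = (5*(-63))*(-48) = -315*(-48) = 15120)
o - R = 685734 - 1*15120 = 685734 - 15120 = 670614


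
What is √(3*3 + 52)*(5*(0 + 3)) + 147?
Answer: 147 + 15*√61 ≈ 264.15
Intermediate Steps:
√(3*3 + 52)*(5*(0 + 3)) + 147 = √(9 + 52)*(5*3) + 147 = √61*15 + 147 = 15*√61 + 147 = 147 + 15*√61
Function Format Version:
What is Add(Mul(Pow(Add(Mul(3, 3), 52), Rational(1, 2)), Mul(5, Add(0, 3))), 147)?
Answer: Add(147, Mul(15, Pow(61, Rational(1, 2)))) ≈ 264.15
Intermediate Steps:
Add(Mul(Pow(Add(Mul(3, 3), 52), Rational(1, 2)), Mul(5, Add(0, 3))), 147) = Add(Mul(Pow(Add(9, 52), Rational(1, 2)), Mul(5, 3)), 147) = Add(Mul(Pow(61, Rational(1, 2)), 15), 147) = Add(Mul(15, Pow(61, Rational(1, 2))), 147) = Add(147, Mul(15, Pow(61, Rational(1, 2))))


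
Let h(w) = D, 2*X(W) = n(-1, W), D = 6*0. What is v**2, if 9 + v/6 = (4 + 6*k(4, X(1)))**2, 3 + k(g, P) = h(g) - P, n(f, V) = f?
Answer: 451584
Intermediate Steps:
D = 0
X(W) = -1/2 (X(W) = (1/2)*(-1) = -1/2)
h(w) = 0
k(g, P) = -3 - P (k(g, P) = -3 + (0 - P) = -3 - P)
v = 672 (v = -54 + 6*(4 + 6*(-3 - 1*(-1/2)))**2 = -54 + 6*(4 + 6*(-3 + 1/2))**2 = -54 + 6*(4 + 6*(-5/2))**2 = -54 + 6*(4 - 15)**2 = -54 + 6*(-11)**2 = -54 + 6*121 = -54 + 726 = 672)
v**2 = 672**2 = 451584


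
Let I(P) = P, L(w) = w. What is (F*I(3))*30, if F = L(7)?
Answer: 630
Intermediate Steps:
F = 7
(F*I(3))*30 = (7*3)*30 = 21*30 = 630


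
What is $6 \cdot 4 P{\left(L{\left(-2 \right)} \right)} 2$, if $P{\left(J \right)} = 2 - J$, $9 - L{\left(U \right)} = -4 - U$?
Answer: $-432$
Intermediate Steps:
$L{\left(U \right)} = 13 + U$ ($L{\left(U \right)} = 9 - \left(-4 - U\right) = 9 + \left(4 + U\right) = 13 + U$)
$6 \cdot 4 P{\left(L{\left(-2 \right)} \right)} 2 = 6 \cdot 4 \left(2 - \left(13 - 2\right)\right) 2 = 6 \cdot 4 \left(2 - 11\right) 2 = 6 \cdot 4 \left(-9\right) 2 = 6 \left(\left(-36\right) 2\right) = 6 \left(-72\right) = -432$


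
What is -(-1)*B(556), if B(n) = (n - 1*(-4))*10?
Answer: 5600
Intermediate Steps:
B(n) = 40 + 10*n (B(n) = (n + 4)*10 = (4 + n)*10 = 40 + 10*n)
-(-1)*B(556) = -(-1)*(40 + 10*556) = -(-1)*(40 + 5560) = -(-1)*5600 = -1*(-5600) = 5600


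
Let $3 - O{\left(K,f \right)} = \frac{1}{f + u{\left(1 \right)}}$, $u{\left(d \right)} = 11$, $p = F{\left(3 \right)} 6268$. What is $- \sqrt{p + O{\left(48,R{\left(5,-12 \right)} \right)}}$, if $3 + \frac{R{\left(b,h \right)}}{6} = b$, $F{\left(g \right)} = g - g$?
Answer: $- \frac{2 \sqrt{391}}{23} \approx -1.7195$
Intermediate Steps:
$F{\left(g \right)} = 0$
$p = 0$ ($p = 0 \cdot 6268 = 0$)
$R{\left(b,h \right)} = -18 + 6 b$
$O{\left(K,f \right)} = 3 - \frac{1}{11 + f}$ ($O{\left(K,f \right)} = 3 - \frac{1}{f + 11} = 3 - \frac{1}{11 + f}$)
$- \sqrt{p + O{\left(48,R{\left(5,-12 \right)} \right)}} = - \sqrt{0 + \frac{32 + 3 \left(-18 + 6 \cdot 5\right)}{11 + \left(-18 + 6 \cdot 5\right)}} = - \sqrt{0 + \frac{32 + 3 \left(-18 + 30\right)}{11 + \left(-18 + 30\right)}} = - \sqrt{0 + \frac{32 + 3 \cdot 12}{11 + 12}} = - \sqrt{0 + \frac{32 + 36}{23}} = - \sqrt{0 + \frac{1}{23} \cdot 68} = - \sqrt{0 + \frac{68}{23}} = - \sqrt{\frac{68}{23}} = - \frac{2 \sqrt{391}}{23}$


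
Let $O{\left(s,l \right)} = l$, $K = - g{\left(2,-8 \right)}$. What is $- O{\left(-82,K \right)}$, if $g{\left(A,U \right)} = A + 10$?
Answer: $12$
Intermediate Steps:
$g{\left(A,U \right)} = 10 + A$
$K = -12$ ($K = - (10 + 2) = \left(-1\right) 12 = -12$)
$- O{\left(-82,K \right)} = \left(-1\right) \left(-12\right) = 12$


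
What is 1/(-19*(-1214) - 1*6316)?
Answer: 1/16750 ≈ 5.9702e-5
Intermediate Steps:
1/(-19*(-1214) - 1*6316) = 1/(23066 - 6316) = 1/16750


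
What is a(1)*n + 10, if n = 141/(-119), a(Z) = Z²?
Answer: 1049/119 ≈ 8.8151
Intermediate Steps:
n = -141/119 (n = 141*(-1/119) = -141/119 ≈ -1.1849)
a(1)*n + 10 = 1²*(-141/119) + 10 = 1*(-141/119) + 10 = -141/119 + 10 = 1049/119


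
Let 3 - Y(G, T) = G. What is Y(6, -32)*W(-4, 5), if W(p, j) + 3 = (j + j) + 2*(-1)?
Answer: -15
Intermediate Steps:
Y(G, T) = 3 - G
W(p, j) = -5 + 2*j (W(p, j) = -3 + ((j + j) + 2*(-1)) = -3 + (2*j - 2) = -3 + (-2 + 2*j) = -5 + 2*j)
Y(6, -32)*W(-4, 5) = (3 - 1*6)*(-5 + 2*5) = (3 - 6)*(-5 + 10) = -3*5 = -15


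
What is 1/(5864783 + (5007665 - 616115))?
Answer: 1/10256333 ≈ 9.7501e-8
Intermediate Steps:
1/(5864783 + (5007665 - 616115)) = 1/(5864783 + 4391550) = 1/10256333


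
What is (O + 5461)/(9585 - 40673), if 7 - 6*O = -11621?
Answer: -7399/31088 ≈ -0.23800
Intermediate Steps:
O = 1938 (O = 7/6 - ⅙*(-11621) = 7/6 + 11621/6 = 1938)
(O + 5461)/(9585 - 40673) = (1938 + 5461)/(9585 - 40673) = 7399/(-31088) = 7399*(-1/31088) = -7399/31088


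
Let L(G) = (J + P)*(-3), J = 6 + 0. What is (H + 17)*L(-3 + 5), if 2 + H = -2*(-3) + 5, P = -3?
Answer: -234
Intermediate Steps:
J = 6
H = 9 (H = -2 + (-2*(-3) + 5) = -2 + (6 + 5) = -2 + 11 = 9)
L(G) = -9 (L(G) = (6 - 3)*(-3) = 3*(-3) = -9)
(H + 17)*L(-3 + 5) = (9 + 17)*(-9) = 26*(-9) = -234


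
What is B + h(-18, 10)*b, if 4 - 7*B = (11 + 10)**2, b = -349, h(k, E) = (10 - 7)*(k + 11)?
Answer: 50866/7 ≈ 7266.6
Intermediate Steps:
h(k, E) = 33 + 3*k (h(k, E) = 3*(11 + k) = 33 + 3*k)
B = -437/7 (B = 4/7 - (11 + 10)**2/7 = 4/7 - 1/7*21**2 = 4/7 - 1/7*441 = 4/7 - 63 = -437/7 ≈ -62.429)
B + h(-18, 10)*b = -437/7 + (33 + 3*(-18))*(-349) = -437/7 + (33 - 54)*(-349) = -437/7 - 21*(-349) = -437/7 + 7329 = 50866/7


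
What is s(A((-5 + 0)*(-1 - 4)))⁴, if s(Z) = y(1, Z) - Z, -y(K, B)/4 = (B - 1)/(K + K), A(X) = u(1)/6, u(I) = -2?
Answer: 81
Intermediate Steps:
A(X) = -⅓ (A(X) = -2/6 = -2*⅙ = -⅓)
y(K, B) = -2*(-1 + B)/K (y(K, B) = -4*(B - 1)/(K + K) = -4*(-1 + B)/(2*K) = -4*(-1 + B)*1/(2*K) = -2*(-1 + B)/K)
s(Z) = 2 - 3*Z (s(Z) = 2*(1 - Z)/1 - Z = 2*1*(1 - Z) - Z = (2 - 2*Z) - Z = 2 - 3*Z)
s(A((-5 + 0)*(-1 - 4)))⁴ = (2 - 3*(-⅓))⁴ = (2 + 1)⁴ = 3⁴ = 81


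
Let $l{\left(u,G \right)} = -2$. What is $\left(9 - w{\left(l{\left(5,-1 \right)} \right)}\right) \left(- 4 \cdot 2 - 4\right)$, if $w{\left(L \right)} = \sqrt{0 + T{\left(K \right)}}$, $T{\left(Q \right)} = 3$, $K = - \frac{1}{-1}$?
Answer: $-108 + 12 \sqrt{3} \approx -87.215$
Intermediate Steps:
$K = 1$ ($K = \left(-1\right) \left(-1\right) = 1$)
$w{\left(L \right)} = \sqrt{3}$ ($w{\left(L \right)} = \sqrt{0 + 3} = \sqrt{3}$)
$\left(9 - w{\left(l{\left(5,-1 \right)} \right)}\right) \left(- 4 \cdot 2 - 4\right) = \left(9 - \sqrt{3}\right) \left(- 4 \cdot 2 - 4\right) = \left(9 - \sqrt{3}\right) \left(\left(-1\right) 8 - 4\right) = \left(9 - \sqrt{3}\right) \left(-8 - 4\right) = \left(9 - \sqrt{3}\right) \left(-12\right) = -108 + 12 \sqrt{3}$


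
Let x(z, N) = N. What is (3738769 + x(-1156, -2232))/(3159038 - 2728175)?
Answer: 3736537/430863 ≈ 8.6722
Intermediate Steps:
(3738769 + x(-1156, -2232))/(3159038 - 2728175) = (3738769 - 2232)/(3159038 - 2728175) = 3736537/430863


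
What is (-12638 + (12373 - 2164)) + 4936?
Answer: 2507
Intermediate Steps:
(-12638 + (12373 - 2164)) + 4936 = (-12638 + 10209) + 4936 = -2429 + 4936 = 2507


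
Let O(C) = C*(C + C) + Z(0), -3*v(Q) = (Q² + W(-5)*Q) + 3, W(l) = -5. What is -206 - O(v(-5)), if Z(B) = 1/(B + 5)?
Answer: -37369/45 ≈ -830.42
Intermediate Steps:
Z(B) = 1/(5 + B)
v(Q) = -1 - Q²/3 + 5*Q/3 (v(Q) = -((Q² - 5*Q) + 3)/3 = -(3 + Q² - 5*Q)/3 = -1 - Q²/3 + 5*Q/3)
O(C) = ⅕ + 2*C² (O(C) = C*(C + C) + 1/(5 + 0) = C*(2*C) + 1/5 = 2*C² + ⅕ = ⅕ + 2*C²)
-206 - O(v(-5)) = -206 - (⅕ + 2*(-1 - ⅓*(-5)² + (5/3)*(-5))²) = -206 - (⅕ + 2*(-1 - ⅓*25 - 25/3)²) = -206 - (⅕ + 2*(-1 - 25/3 - 25/3)²) = -206 - (⅕ + 2*(-53/3)²) = -206 - (⅕ + 2*(2809/9)) = -206 - (⅕ + 5618/9) = -206 - 1*28099/45 = -206 - 28099/45 = -37369/45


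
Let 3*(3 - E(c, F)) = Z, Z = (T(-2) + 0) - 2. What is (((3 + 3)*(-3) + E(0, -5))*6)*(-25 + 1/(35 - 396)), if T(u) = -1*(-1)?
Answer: 794288/361 ≈ 2200.2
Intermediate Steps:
T(u) = 1
Z = -1 (Z = (1 + 0) - 2 = 1 - 2 = -1)
E(c, F) = 10/3 (E(c, F) = 3 - 1/3*(-1) = 3 + 1/3 = 10/3)
(((3 + 3)*(-3) + E(0, -5))*6)*(-25 + 1/(35 - 396)) = (((3 + 3)*(-3) + 10/3)*6)*(-25 + 1/(35 - 396)) = ((6*(-3) + 10/3)*6)*(-25 + 1/(-361)) = ((-18 + 10/3)*6)*(-25 - 1/361) = -44/3*6*(-9026/361) = -88*(-9026/361) = 794288/361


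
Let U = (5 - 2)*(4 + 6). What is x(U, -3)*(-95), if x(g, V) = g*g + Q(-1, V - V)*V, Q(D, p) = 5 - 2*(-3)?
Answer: -82365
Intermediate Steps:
Q(D, p) = 11 (Q(D, p) = 5 + 6 = 11)
U = 30 (U = 3*10 = 30)
x(g, V) = g² + 11*V (x(g, V) = g*g + 11*V = g² + 11*V)
x(U, -3)*(-95) = (30² + 11*(-3))*(-95) = (900 - 33)*(-95) = 867*(-95) = -82365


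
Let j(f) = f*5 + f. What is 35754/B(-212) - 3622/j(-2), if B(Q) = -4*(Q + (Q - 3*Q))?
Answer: 330301/1272 ≈ 259.67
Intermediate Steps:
B(Q) = 4*Q (B(Q) = -4*(Q - 2*Q) = -(-4)*Q = 4*Q)
j(f) = 6*f (j(f) = 5*f + f = 6*f)
35754/B(-212) - 3622/j(-2) = 35754/((4*(-212))) - 3622/(6*(-2)) = 35754/(-848) - 3622/(-12) = 35754*(-1/848) - 3622*(-1/12) = -17877/424 + 1811/6 = 330301/1272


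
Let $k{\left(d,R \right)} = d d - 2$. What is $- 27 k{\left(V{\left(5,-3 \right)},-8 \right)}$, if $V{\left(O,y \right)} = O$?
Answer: $-621$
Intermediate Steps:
$k{\left(d,R \right)} = -2 + d^{2}$ ($k{\left(d,R \right)} = d^{2} - 2 = -2 + d^{2}$)
$- 27 k{\left(V{\left(5,-3 \right)},-8 \right)} = - 27 \left(-2 + 5^{2}\right) = - 27 \left(-2 + 25\right) = \left(-27\right) 23 = -621$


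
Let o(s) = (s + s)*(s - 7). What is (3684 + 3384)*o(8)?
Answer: 113088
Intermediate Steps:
o(s) = 2*s*(-7 + s) (o(s) = (2*s)*(-7 + s) = 2*s*(-7 + s))
(3684 + 3384)*o(8) = (3684 + 3384)*(2*8*(-7 + 8)) = 7068*(2*8*1) = 7068*16 = 113088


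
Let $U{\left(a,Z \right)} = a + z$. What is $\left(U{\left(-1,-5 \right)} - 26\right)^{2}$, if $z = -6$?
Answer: $1089$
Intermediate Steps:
$U{\left(a,Z \right)} = -6 + a$ ($U{\left(a,Z \right)} = a - 6 = -6 + a$)
$\left(U{\left(-1,-5 \right)} - 26\right)^{2} = \left(\left(-6 - 1\right) - 26\right)^{2} = \left(-7 - 26\right)^{2} = \left(-33\right)^{2} = 1089$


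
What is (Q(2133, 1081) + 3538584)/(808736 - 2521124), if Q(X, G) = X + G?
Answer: -1770899/856194 ≈ -2.0683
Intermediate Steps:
Q(X, G) = G + X
(Q(2133, 1081) + 3538584)/(808736 - 2521124) = ((1081 + 2133) + 3538584)/(808736 - 2521124) = (3214 + 3538584)/(-1712388) = 3541798*(-1/1712388) = -1770899/856194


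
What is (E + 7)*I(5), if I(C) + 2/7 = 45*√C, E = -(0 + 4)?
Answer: -6/7 + 135*√5 ≈ 301.01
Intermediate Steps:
E = -4 (E = -1*4 = -4)
I(C) = -2/7 + 45*√C
(E + 7)*I(5) = (-4 + 7)*(-2/7 + 45*√5) = 3*(-2/7 + 45*√5) = -6/7 + 135*√5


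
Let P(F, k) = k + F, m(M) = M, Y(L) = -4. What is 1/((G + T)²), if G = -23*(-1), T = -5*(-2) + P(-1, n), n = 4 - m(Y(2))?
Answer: 1/1600 ≈ 0.00062500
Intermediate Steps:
n = 8 (n = 4 - 1*(-4) = 4 + 4 = 8)
P(F, k) = F + k
T = 17 (T = -5*(-2) + (-1 + 8) = 10 + 7 = 17)
G = 23
1/((G + T)²) = 1/((23 + 17)²) = 1/(40²) = 1/1600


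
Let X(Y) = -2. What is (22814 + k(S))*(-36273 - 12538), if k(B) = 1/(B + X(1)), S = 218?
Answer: -240532066075/216 ≈ -1.1136e+9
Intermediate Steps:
k(B) = 1/(-2 + B) (k(B) = 1/(B - 2) = 1/(-2 + B))
(22814 + k(S))*(-36273 - 12538) = (22814 + 1/(-2 + 218))*(-36273 - 12538) = (22814 + 1/216)*(-48811) = (4927825/216)*(-48811) = -240532066075/216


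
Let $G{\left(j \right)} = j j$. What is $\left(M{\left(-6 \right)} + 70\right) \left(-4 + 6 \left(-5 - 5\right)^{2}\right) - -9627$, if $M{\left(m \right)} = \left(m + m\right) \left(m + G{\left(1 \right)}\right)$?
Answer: $87107$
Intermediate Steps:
$G{\left(j \right)} = j^{2}$
$M{\left(m \right)} = 2 m \left(1 + m\right)$ ($M{\left(m \right)} = \left(m + m\right) \left(m + 1^{2}\right) = 2 m \left(m + 1\right) = 2 m \left(1 + m\right)$)
$\left(M{\left(-6 \right)} + 70\right) \left(-4 + 6 \left(-5 - 5\right)^{2}\right) - -9627 = \left(2 \left(-6\right) \left(1 - 6\right) + 70\right) \left(-4 + 6 \left(-5 - 5\right)^{2}\right) - -9627 = \left(2 \left(-6\right) \left(-5\right) + 70\right) \left(-4 + 6 \left(-10\right)^{2}\right) + 9627 = \left(60 + 70\right) \left(-4 + 6 \cdot 100\right) + 9627 = 130 \left(-4 + 600\right) + 9627 = 130 \cdot 596 + 9627 = 77480 + 9627 = 87107$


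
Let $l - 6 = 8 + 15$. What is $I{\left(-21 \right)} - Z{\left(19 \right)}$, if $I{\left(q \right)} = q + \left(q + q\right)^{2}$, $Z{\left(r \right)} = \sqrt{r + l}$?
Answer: $1743 - 4 \sqrt{3} \approx 1736.1$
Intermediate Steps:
$l = 29$ ($l = 6 + \left(8 + 15\right) = 6 + 23 = 29$)
$Z{\left(r \right)} = \sqrt{29 + r}$ ($Z{\left(r \right)} = \sqrt{r + 29} = \sqrt{29 + r}$)
$I{\left(q \right)} = q + 4 q^{2}$ ($I{\left(q \right)} = q + \left(2 q\right)^{2} = q + 4 q^{2}$)
$I{\left(-21 \right)} - Z{\left(19 \right)} = - 21 \left(1 + 4 \left(-21\right)\right) - \sqrt{29 + 19} = - 21 \left(1 - 84\right) - \sqrt{48} = \left(-21\right) \left(-83\right) - 4 \sqrt{3} = 1743 - 4 \sqrt{3}$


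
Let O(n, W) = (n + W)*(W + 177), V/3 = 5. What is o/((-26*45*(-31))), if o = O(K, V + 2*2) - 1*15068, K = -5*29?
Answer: -19882/18135 ≈ -1.0963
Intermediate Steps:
V = 15 (V = 3*5 = 15)
K = -145
O(n, W) = (177 + W)*(W + n) (O(n, W) = (W + n)*(177 + W) = (177 + W)*(W + n))
o = -39764 (o = ((15 + 2*2)**2 + 177*(15 + 2*2) + 177*(-145) + (15 + 2*2)*(-145)) - 1*15068 = ((15 + 4)**2 + 177*(15 + 4) - 25665 + (15 + 4)*(-145)) - 15068 = (19**2 + 177*19 - 25665 + 19*(-145)) - 15068 = (361 + 3363 - 25665 - 2755) - 15068 = -24696 - 15068 = -39764)
o/((-26*45*(-31))) = -39764/(-26*45*(-31)) = -39764/((-1170*(-31))) = -39764/36270 = -39764*1/36270 = -19882/18135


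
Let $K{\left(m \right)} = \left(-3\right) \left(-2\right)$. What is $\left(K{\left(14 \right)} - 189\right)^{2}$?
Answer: $33489$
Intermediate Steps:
$K{\left(m \right)} = 6$
$\left(K{\left(14 \right)} - 189\right)^{2} = \left(6 - 189\right)^{2} = \left(-183\right)^{2} = 33489$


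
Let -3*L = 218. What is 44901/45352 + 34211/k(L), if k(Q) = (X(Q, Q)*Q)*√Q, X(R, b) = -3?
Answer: 44901/45352 - 34211*I*√654/47524 ≈ 0.99006 - 18.409*I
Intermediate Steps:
L = -218/3 (L = -⅓*218 = -218/3 ≈ -72.667)
k(Q) = -3*Q^(3/2) (k(Q) = (-3*Q)*√Q = -3*Q^(3/2))
44901/45352 + 34211/k(L) = 44901/45352 + 34211/((-(-218)*I*√654/3)) = 44901*(1/45352) + 34211/((-(-218)*I*√654/3)) = 44901/45352 + 34211/((218*I*√654/3)) = 44901/45352 + 34211*(-I*√654/47524) = 44901/45352 - 34211*I*√654/47524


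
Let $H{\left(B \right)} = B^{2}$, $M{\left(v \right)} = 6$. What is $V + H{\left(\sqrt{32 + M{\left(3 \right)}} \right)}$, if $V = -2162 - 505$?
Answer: $-2629$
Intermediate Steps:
$V = -2667$ ($V = -2162 - 505 = -2667$)
$V + H{\left(\sqrt{32 + M{\left(3 \right)}} \right)} = -2667 + \left(\sqrt{32 + 6}\right)^{2} = -2667 + \left(\sqrt{38}\right)^{2} = -2667 + 38 = -2629$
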